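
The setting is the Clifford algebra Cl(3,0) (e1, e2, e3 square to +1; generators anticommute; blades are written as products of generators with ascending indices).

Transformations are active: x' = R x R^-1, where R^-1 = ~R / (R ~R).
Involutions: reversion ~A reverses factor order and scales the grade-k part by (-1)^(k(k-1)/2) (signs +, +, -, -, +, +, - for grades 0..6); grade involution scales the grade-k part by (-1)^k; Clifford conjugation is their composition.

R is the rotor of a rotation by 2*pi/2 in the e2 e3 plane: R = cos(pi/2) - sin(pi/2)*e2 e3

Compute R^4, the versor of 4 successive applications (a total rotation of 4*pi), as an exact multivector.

Because a rotor carries half the rotation angle, composing 4 copies of this e2 e3-plane rotor multiplies the phase: 4*(pi/2) = 2*pi, hence R^4 = cos(2*pi) - sin(2*pi)*e2 e3.
cos(2*pi) = 1 and sin(2*pi) = 0, so R^4 = 1. The total rotation 4*pi is 2 full turns, so every vector returns to itself, yet the rotor is +1, back on the identity sheet (an even number of 2*pi turns).
Answer: 1


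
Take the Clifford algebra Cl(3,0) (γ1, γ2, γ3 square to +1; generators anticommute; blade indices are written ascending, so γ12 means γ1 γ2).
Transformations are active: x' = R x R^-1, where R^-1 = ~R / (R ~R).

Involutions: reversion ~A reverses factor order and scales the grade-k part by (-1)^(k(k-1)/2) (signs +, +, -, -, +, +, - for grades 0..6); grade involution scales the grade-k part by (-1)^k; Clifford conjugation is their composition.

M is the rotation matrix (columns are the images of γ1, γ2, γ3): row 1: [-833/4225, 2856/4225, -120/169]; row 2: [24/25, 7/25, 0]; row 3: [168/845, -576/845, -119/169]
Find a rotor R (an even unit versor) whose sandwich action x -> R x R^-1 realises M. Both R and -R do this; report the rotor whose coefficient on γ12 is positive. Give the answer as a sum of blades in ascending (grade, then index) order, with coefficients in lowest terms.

Method: write R = a + b12*γ12 + b13*γ13 + b23*γ23 with a^2 + b12^2 + b13^2 + b23^2 = 1 (so R^-1 = ~R). Expanding the columns R e_j ~R gives tr M = 4a^2 - 1 and, from the antisymmetric part, M21 - M12 = -4a*b12, M13 - M31 = 4a*b13, M32 - M23 = -4a*b23.
Here tr M = -105/169, so a^2 = (1 + tr M)/4 = 16/169 and a = ±4/13. Taking a = 4/13: M21 - M12 = 48/169, M13 - M31 = -768/845, M32 - M23 = -576/845, giving b12 = -3/13, b13 = -48/65, b23 = 36/65, i.e. R = 4/13 - 3/13*γ12 - 48/65*γ13 + 36/65*γ23.
Its γ12 coefficient is negative, so report the other preimage -R.
Answer: -4/13 + 3/13*γ12 + 48/65*γ13 - 36/65*γ23. Recall the cover is two-to-one: with M of trace -105/169, both preimages act alike, and the stated γ12 sign chooses the sheet.


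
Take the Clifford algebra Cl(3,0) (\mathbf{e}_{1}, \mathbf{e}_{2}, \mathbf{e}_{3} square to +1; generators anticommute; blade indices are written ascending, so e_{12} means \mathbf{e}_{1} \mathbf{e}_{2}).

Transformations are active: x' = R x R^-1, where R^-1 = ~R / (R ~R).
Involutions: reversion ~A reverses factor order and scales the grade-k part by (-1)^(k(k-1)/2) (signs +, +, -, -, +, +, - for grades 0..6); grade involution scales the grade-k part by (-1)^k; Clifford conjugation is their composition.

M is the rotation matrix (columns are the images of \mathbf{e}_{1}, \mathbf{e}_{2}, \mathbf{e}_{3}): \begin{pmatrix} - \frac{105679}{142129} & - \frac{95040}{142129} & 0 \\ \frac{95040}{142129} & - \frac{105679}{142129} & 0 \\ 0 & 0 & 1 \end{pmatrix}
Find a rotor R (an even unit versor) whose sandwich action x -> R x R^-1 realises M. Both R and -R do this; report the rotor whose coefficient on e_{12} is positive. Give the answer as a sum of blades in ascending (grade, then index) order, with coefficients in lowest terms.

Method: write R = a + b12*e_{12} + b13*e_{13} + b23*e_{23} with a^2 + b12^2 + b13^2 + b23^2 = 1 (so R^-1 = ~R). Expanding the columns R e_j ~R gives tr M = 4a^2 - 1 and, from the antisymmetric part, M21 - M12 = -4a*b12, M13 - M31 = 4a*b13, M32 - M23 = -4a*b23.
Here tr M = -\frac{69229}{142129}, so a^2 = (1 + tr M)/4 = \frac{18225}{142129} and a = ±\frac{135}{377}. Taking a = \frac{135}{377}: M21 - M12 = \frac{190080}{142129}, M13 - M31 = 0, M32 - M23 = 0, giving b12 = -\frac{352}{377}, b13 = 0, b23 = 0, i.e. R = \frac{135}{377} - \frac{352}{377} e_{12}.
Its e_{12} coefficient is negative, so report the other preimage -R.
Answer: -\frac{135}{377} + \frac{352}{377} e_{12}. Key observation: the double cover Spin(3) -> SO(3) sends R and -R to the same matrix (trace -\frac{69229}{142129} here), so the stated sign of the e_{12} coefficient is what selects one sheet.


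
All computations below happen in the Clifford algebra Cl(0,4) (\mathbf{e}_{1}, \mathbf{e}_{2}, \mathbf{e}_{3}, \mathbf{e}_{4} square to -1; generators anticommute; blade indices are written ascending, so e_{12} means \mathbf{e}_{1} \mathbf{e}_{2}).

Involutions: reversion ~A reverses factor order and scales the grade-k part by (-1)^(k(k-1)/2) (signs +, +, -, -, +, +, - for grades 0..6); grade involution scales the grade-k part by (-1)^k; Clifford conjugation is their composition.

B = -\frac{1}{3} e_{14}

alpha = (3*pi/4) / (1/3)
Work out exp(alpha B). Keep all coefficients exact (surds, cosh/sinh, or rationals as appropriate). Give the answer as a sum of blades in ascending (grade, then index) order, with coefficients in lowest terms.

B^2 = (-\frac{1}{3})^2*(e_{14})^2 = \frac{1}{9}*(-1) = -\frac{1}{9} (a basis 2-blade squares to minus the product of its generators' squares).
B^2 = -\frac{1}{9} — since the square is negative, the closed form is circular: l = \frac{1}{3}, alpha*l = \frac{3 \pi}{4}, so exp(alpha B) = cos(\frac{3 \pi}{4}) + (sin(\frac{3 \pi}{4})/(\frac{1}{3}))*B = - \frac{\sqrt{2}}{2} + (\frac{3 \sqrt{2}}{2})*B.
Answer: - \frac{\sqrt{2}}{2} - \frac{\sqrt{2}}{2} e_{14}


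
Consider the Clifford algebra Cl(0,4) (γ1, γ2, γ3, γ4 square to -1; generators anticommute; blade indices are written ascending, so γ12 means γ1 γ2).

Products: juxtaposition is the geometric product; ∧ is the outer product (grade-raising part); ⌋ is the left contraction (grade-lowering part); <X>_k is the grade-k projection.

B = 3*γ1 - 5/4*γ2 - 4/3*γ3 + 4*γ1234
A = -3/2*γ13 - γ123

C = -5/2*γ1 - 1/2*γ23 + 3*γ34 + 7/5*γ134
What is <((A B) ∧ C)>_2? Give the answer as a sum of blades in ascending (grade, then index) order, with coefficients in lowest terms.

step 1: -2*γ1 - 9/2*γ3 - 4*γ4 - 4/3*γ12 + 5/4*γ13 + 3*γ23 - 6*γ24 - 15/8*γ123
step 2: -45/4*γ13 - 10*γ14 - 13/2*γ123 + 15*γ124 - 6*γ134 + 2*γ234 - 4*γ1234
step 3: -45/4*γ13 - 10*γ14
Answer: -45/4*γ13 - 10*γ14


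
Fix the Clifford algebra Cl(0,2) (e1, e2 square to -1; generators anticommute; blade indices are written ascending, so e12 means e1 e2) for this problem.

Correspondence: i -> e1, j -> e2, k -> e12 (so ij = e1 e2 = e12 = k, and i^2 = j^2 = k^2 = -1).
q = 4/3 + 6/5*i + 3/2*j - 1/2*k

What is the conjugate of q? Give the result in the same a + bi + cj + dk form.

In blades: q = 4/3 + 6/5*e1 + 3/2*e2 - 1/2*e12.
Conjugation here is Clifford conjugation: the scalar is fixed and the grade-1 and grade-2 blades all flip sign, giving 4/3 - 6/5*e1 - 3/2*e2 + 1/2*e12; translating back:
Answer: 4/3 - 6/5*i - 3/2*j + 1/2*k


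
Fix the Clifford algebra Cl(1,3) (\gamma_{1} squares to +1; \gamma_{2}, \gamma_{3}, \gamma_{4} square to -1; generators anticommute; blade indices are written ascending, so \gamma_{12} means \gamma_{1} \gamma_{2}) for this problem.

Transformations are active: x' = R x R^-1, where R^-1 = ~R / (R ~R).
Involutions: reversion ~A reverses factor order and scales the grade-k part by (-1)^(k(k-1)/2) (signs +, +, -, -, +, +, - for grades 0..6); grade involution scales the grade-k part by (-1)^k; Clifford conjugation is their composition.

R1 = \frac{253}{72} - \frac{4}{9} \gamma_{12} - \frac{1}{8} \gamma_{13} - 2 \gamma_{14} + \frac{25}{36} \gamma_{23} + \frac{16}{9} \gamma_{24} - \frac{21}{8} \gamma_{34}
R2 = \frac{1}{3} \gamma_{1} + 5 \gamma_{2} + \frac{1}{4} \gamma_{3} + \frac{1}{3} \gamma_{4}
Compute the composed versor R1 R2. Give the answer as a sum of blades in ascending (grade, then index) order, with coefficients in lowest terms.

Distribute over the terms of R2 (each basis-blade product reordered to ascending indices, repeated generators contracted through their squares):
R1 (\frac{1}{3} \gamma_{1}) = \frac{253}{216} \gamma_{1} + \frac{4}{27} \gamma_{2} + \frac{1}{24} \gamma_{3} + \frac{2}{3} \gamma_{4} + \frac{25}{108} \gamma_{123} + \frac{16}{27} \gamma_{124} - \frac{7}{8} \gamma_{134}
R1 (5 \gamma_{2}) = \frac{20}{9} \gamma_{1} + \frac{1265}{72} \gamma_{2} + \frac{125}{36} \gamma_{3} + \frac{80}{9} \gamma_{4} + \frac{5}{8} \gamma_{123} + 10 \gamma_{124} - \frac{105}{8} \gamma_{234}
R1 (\frac{1}{4} \gamma_{3}) = \frac{1}{32} \gamma_{1} - \frac{25}{144} \gamma_{2} + \frac{253}{288} \gamma_{3} - \frac{21}{32} \gamma_{4} - \frac{1}{9} \gamma_{123} + \frac{1}{2} \gamma_{134} - \frac{4}{9} \gamma_{234}
R1 (\frac{1}{3} \gamma_{4}) = \frac{2}{3} \gamma_{1} - \frac{16}{27} \gamma_{2} + \frac{7}{8} \gamma_{3} + \frac{253}{216} \gamma_{4} - \frac{4}{27} \gamma_{124} - \frac{1}{24} \gamma_{134} + \frac{25}{108} \gamma_{234}
Summing the partial products and collecting blades:
Answer: \frac{3535}{864} \gamma_{1} + \frac{2441}{144} \gamma_{2} + \frac{1517}{288} \gamma_{3} + \frac{8701}{864} \gamma_{4} + \frac{161}{216} \gamma_{123} + \frac{94}{9} \gamma_{124} - \frac{5}{12} \gamma_{134} - \frac{2881}{216} \gamma_{234}


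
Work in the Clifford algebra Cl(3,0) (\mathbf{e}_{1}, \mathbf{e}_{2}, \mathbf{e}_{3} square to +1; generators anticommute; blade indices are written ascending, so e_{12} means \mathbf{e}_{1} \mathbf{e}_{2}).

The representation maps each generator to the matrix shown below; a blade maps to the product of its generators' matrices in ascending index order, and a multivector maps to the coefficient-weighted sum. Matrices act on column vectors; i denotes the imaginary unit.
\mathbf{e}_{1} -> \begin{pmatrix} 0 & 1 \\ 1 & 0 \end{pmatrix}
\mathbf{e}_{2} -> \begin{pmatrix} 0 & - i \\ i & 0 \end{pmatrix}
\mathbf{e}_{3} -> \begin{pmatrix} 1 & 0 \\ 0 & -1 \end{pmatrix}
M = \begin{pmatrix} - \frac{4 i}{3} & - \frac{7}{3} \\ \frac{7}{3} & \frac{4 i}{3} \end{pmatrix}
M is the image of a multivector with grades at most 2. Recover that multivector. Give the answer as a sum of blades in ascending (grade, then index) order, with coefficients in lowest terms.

Method: 1, rho(e_{1}), rho(e_{2}), rho(e_{3}) form a trace-orthogonal basis of the 2x2 complex matrices (tr(X Y) = 2 if X = Y, else 0), so M = m0*1 + m1*rho(e_{1}) + m2*rho(e_{2}) + m3*rho(e_{3}) with m0 = tr(M)/2 = 0, m1 = tr(M rho(e_{1}))/2 = 0, m2 = tr(M rho(e_{2}))/2 = - \frac{7 i}{3}, m3 = tr(M rho(e_{3}))/2 = - \frac{4 i}{3}.
Multiplying table entries, the bivector images are rho(e_{12}) = i*rho(e_{3}), rho(e_{13}) = -i*rho(e_{2}), rho(e_{23}) = i*rho(e_{1}); with real blade coefficients the real parts of m0..m3 are the coefficients of 1, e_{1}, e_{2}, e_{3} and the imaginary parts give the bivectors (e_{23}: Im m1, e_{13}: -Im m2, e_{12}: Im m3).
Answer: -\frac{4}{3} e_{12} + \frac{7}{3} e_{13}


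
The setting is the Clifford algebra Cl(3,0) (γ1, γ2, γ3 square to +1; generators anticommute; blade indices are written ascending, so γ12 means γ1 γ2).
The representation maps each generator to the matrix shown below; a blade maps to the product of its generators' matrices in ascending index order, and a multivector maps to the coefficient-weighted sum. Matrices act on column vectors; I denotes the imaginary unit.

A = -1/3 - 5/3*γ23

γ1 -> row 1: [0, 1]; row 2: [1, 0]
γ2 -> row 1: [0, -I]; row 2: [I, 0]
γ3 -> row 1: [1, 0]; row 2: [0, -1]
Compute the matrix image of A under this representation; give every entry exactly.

Bivector images (products of the table entries): rho(γ23) = rho(γ2)rho(γ3) = row 1: [0, I]; row 2: [I, 0].
M = (-1/3)*1 + (-5/3)*rho(γ23), summed entrywise (1 is the identity matrix):
Answer: row 1: [-1/3, -5*I/3]; row 2: [-5*I/3, -1/3]


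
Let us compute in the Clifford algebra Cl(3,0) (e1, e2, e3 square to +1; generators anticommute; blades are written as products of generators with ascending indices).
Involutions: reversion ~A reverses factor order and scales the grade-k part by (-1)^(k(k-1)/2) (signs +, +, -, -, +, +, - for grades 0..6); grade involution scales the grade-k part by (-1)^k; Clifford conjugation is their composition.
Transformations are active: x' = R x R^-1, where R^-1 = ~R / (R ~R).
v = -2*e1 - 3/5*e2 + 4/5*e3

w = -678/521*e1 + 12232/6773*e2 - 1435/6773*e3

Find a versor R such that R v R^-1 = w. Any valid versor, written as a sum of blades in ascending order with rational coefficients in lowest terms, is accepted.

Key observation: q(v) = q(w) = 5 (sandwiches preserve the norm), so R = v + w = -1720/521*e1 + 40841/33865*e2 + 19917/33865*e3 works whenever it is invertible — the component of v along it is kept and (v - w)/2 reverses, sending v to w.
Answer: -1720/521*e1 + 40841/33865*e2 + 19917/33865*e3


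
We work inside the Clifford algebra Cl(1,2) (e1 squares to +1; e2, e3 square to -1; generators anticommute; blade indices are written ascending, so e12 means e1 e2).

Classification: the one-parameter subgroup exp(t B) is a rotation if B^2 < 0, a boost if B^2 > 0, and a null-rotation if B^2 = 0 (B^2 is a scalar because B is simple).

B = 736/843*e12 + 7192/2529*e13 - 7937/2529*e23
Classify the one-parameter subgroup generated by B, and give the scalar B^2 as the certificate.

B^2 term by term: the squares give (736/843)^2*(e12)^2 + (7192/2529)^2*(e13)^2 + (-7937/2529)^2*(e23)^2 = 541696/710649*(+1) + 51724864/6395841*(+1) + 62995969/6395841*(-1) = -1 (each basis 2-blade squares to minus the product of its generators' squares); cross terms between blades sharing an index anticommute and cancel. So B^2 = -1.
Answer: rotation, certificate B^2 = -1. B^2 = -1 is basis-independent, so its sign is the whole story.


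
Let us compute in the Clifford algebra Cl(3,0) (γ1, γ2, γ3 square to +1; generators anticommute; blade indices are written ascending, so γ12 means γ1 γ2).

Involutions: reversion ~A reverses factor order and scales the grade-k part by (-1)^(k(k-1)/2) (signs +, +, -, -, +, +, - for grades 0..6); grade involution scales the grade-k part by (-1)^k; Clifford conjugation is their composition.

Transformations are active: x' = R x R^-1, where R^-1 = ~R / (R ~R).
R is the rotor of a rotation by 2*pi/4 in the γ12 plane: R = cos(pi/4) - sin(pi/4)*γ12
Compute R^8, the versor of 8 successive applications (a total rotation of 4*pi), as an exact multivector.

The rotor phase is half the rotation angle and phases add under composition, so 8 steps in the γ12 plane accumulate phase 8*(pi/4) = 2*pi: R^8 = cos(2*pi) - sin(2*pi)*γ12.
cos(2*pi) = 1 and sin(2*pi) = 0, so R^8 = 1. The total rotation 4*pi is 2 full turns, so every vector returns to itself, yet the rotor is +1, back on the identity sheet (an even number of 2*pi turns).
Answer: 1


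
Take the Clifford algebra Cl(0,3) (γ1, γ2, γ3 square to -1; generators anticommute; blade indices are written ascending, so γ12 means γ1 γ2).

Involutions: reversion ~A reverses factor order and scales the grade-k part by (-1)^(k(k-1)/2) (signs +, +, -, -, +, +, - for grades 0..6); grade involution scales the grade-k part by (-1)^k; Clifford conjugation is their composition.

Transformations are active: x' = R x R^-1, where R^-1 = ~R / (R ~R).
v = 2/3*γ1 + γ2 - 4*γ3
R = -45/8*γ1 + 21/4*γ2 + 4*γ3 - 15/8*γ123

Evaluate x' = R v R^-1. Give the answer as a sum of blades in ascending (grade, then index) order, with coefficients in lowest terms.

~R = -45/8*γ1 + 21/4*γ2 + 4*γ3 + 15/8*γ123, and R ~R = -2519/32, so R^-1 = ~R / (-2519/32).
R v = 29/2 - 133/8*γ12 + 431/24*γ13 - 95/4*γ23
Answer: 2072/7557*γ1 - 9546/2519*γ2 + 4369/2519*γ3


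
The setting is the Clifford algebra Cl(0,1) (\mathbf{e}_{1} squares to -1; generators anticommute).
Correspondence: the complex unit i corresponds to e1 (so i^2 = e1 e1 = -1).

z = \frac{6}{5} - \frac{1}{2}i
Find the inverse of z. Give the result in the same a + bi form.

In blades: z = \frac{6}{5} - \frac{1}{2} e_{1}.
With qbar = \frac{6}{5} + \frac{1}{2} e_{1} (scalar fixed, mapped units negated), z qbar = \frac{169}{100} (the sum of squared coefficients), so z^-1 = qbar / (\frac{169}{100}) = \frac{120}{169} + \frac{50}{169} e_{1}; translating back:
Answer: \frac{120}{169} + \frac{50}{169}i


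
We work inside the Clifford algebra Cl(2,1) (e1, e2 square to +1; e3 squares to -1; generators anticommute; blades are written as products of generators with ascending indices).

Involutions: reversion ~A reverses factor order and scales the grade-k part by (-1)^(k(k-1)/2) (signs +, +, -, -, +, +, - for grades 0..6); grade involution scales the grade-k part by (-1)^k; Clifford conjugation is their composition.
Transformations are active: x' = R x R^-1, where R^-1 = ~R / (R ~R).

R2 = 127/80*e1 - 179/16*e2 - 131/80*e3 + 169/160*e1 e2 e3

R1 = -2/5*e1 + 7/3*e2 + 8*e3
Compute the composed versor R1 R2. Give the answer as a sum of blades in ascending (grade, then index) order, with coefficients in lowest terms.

Distribute over the terms of R1 (each basis-blade product reordered to ascending indices, repeated generators contracted through their squares):
(-2/5*e1) R2 = -127/200 + 179/40*e1 e2 + 131/200*e1 e3 - 169/400*e2 e3
(7/3*e2) R2 = -1253/48 - 889/240*e1 e2 - 1183/480*e1 e3 - 917/240*e2 e3
(8*e3) R2 = 131/10 - 169/20*e1 e2 - 127/10*e1 e3 + 179/2*e2 e3
Summing the partial products and collecting blades:
Answer: -16367/1200 - 1843/240*e1 e2 - 34823/2400*e1 e3 + 25577/300*e2 e3


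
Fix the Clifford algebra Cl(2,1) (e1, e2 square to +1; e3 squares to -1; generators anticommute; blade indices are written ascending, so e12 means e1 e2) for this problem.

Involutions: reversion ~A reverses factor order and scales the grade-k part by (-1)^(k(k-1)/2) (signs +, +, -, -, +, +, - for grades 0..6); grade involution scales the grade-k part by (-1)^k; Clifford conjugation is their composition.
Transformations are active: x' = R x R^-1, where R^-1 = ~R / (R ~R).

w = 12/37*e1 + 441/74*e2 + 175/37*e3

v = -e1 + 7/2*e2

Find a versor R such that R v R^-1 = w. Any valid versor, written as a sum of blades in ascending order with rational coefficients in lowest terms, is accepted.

Here q(v) = q(w) = 53/4; the classical choice R = v + w = -25/37*e1 + 350/37*e2 + 175/37*e3 then realises v -> w under the sandwich.
Answer: -25/37*e1 + 350/37*e2 + 175/37*e3


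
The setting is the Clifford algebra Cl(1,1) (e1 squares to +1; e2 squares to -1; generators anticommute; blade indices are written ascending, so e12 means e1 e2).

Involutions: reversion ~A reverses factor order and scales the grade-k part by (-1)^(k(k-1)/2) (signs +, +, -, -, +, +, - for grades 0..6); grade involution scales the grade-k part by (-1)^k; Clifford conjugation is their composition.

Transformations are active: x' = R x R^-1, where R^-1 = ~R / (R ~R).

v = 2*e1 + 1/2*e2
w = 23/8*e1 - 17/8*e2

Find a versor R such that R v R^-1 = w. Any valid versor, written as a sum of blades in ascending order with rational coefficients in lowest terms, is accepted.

Key observation: q(v) = q(w) = 15/4 (sandwiches preserve the norm), so R = v + w = 39/8*e1 - 13/8*e2 works whenever it is invertible — the component of v along it is kept and (v - w)/2 reverses, sending v to w.
Answer: 39/8*e1 - 13/8*e2


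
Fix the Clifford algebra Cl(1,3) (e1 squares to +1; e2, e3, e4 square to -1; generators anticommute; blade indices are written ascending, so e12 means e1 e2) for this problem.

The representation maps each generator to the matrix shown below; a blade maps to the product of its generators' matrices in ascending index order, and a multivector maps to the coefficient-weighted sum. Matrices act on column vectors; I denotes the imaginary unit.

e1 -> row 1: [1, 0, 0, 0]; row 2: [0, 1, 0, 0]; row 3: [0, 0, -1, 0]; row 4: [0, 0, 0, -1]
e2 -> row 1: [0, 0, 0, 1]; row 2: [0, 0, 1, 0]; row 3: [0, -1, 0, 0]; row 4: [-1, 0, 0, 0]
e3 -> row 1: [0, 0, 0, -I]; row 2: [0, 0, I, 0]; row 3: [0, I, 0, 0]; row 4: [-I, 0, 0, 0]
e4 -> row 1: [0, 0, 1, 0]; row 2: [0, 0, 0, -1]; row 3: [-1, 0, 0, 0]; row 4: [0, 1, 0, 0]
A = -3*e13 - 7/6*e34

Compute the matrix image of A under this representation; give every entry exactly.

Bivector images (products of the table entries): rho(e13) = rho(e1)rho(e3) = row 1: [0, 0, 0, -I]; row 2: [0, 0, I, 0]; row 3: [0, -I, 0, 0]; row 4: [I, 0, 0, 0]; rho(e34) = rho(e3)rho(e4) = row 1: [0, -I, 0, 0]; row 2: [-I, 0, 0, 0]; row 3: [0, 0, 0, -I]; row 4: [0, 0, -I, 0].
M = (-3)*rho(e13) + (-7/6)*rho(e34), summed entrywise:
Answer: row 1: [0, 7*I/6, 0, 3*I]; row 2: [7*I/6, 0, -3*I, 0]; row 3: [0, 3*I, 0, 7*I/6]; row 4: [-3*I, 0, 7*I/6, 0]


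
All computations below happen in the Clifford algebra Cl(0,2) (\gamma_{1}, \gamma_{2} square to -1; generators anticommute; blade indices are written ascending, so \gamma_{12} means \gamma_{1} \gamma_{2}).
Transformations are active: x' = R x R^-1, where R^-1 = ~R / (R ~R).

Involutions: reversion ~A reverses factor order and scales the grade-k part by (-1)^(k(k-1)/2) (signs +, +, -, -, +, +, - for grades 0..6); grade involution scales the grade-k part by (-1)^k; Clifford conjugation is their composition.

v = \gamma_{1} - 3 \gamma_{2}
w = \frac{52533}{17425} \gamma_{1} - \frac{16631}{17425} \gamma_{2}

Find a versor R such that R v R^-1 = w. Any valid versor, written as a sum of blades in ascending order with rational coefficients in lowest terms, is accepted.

Take R = v + w = \frac{69958}{17425} \gamma_{1} - \frac{68906}{17425} \gamma_{2}. Because q(v) = q(w) = -10, conjugation by R sends v exactly to w.
Answer: \frac{69958}{17425} \gamma_{1} - \frac{68906}{17425} \gamma_{2}


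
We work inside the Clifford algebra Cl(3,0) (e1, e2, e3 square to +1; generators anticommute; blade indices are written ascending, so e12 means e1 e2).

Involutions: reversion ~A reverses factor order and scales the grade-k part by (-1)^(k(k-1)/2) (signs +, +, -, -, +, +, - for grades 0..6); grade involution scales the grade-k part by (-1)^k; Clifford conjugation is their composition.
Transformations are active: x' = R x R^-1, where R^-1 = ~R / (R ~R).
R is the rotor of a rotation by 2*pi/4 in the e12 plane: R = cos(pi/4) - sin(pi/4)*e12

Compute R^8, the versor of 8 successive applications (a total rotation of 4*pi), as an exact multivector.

Rotor phase runs at HALF the rotation angle; powers of one rotor simply add phase, so after 8 steps in e12 the phase is 8*pi/4 = 2*pi and R^8 = cos(2*pi) - sin(2*pi)*e12.
cos(2*pi) = 1 and sin(2*pi) = 0, so R^8 = 1. The total rotation 4*pi is 2 full turns, so every vector returns to itself, yet the rotor is +1, back on the identity sheet (an even number of 2*pi turns).
Answer: 1


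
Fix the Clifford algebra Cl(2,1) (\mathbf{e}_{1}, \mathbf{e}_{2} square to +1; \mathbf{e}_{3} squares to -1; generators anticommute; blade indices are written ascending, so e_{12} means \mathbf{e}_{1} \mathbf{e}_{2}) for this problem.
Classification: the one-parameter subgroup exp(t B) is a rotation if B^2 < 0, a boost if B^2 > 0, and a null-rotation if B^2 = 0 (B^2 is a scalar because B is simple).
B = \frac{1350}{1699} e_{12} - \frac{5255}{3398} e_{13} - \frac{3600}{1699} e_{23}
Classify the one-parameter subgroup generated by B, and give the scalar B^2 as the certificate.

B^2 term by term: the squares give (\frac{1350}{1699})^2*(e_{12})^2 + (-\frac{5255}{3398})^2*(e_{13})^2 + (-\frac{3600}{1699})^2*(e_{23})^2 = \frac{1822500}{2886601}*(-1) + \frac{27615025}{11546404}*(+1) + \frac{12960000}{2886601}*(+1) = \frac{25}{4} (each basis 2-blade squares to minus the product of its generators' squares); cross terms between blades sharing an index anticommute and cancel. So B^2 = \frac{25}{4}.
Answer: boost, certificate B^2 = \frac{25}{4}. Key observation: B^2 = \frac{25}{4} is a conjugation invariant, so its sign decides the class regardless of the surface form of B.


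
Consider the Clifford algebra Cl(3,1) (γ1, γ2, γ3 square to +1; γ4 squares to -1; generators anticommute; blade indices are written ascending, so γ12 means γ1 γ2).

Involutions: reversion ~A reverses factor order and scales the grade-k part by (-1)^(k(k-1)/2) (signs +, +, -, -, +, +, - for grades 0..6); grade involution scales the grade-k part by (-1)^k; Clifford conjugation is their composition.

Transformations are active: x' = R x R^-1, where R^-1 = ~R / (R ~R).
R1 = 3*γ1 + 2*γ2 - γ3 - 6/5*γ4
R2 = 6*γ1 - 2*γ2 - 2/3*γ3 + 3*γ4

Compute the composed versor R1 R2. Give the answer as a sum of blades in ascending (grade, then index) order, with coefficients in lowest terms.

Distribute over the terms of R1 (each basis-blade product reordered to ascending indices, repeated generators contracted through their squares):
(3*γ1) R2 = 18 - 6*γ12 - 2*γ13 + 9*γ14
(2*γ2) R2 = -4 - 12*γ12 - 4/3*γ23 + 6*γ24
(-γ3) R2 = 2/3 + 6*γ13 - 2*γ23 - 3*γ34
(-6/5*γ4) R2 = 18/5 + 36/5*γ14 - 12/5*γ24 - 4/5*γ34
Summing the partial products and collecting blades:
Answer: 274/15 - 18*γ12 + 4*γ13 + 81/5*γ14 - 10/3*γ23 + 18/5*γ24 - 19/5*γ34


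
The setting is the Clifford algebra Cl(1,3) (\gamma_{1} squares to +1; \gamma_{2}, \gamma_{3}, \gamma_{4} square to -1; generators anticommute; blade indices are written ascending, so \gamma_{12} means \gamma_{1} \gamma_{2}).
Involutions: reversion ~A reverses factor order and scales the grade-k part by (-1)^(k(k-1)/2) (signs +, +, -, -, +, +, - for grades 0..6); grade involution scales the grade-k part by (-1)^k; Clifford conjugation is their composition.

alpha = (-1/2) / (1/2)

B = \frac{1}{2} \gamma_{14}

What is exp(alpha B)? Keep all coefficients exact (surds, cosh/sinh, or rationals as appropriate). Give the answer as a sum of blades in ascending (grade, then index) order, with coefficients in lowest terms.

B^2 = (\frac{1}{2})^2*(\gamma_{14})^2 = \frac{1}{4}*(+1) = \frac{1}{4} (a basis 2-blade squares to minus the product of its generators' squares).
B^2 = \frac{1}{4} — B^2 > 0, so the exponential closes hyperbolically: l = \frac{1}{2}, alpha*l = - \frac{1}{2}, so exp(alpha B) = cosh(- \frac{1}{2}) + (sinh(- \frac{1}{2})/(\frac{1}{2}))*B = \cosh{\left(\frac{1}{2} \right)} + (- 2 \sinh{\left(\frac{1}{2} \right)})*B.
Answer: \cosh{\left(\frac{1}{2} \right)} - \sinh{\left(\frac{1}{2} \right)} \gamma_{14}


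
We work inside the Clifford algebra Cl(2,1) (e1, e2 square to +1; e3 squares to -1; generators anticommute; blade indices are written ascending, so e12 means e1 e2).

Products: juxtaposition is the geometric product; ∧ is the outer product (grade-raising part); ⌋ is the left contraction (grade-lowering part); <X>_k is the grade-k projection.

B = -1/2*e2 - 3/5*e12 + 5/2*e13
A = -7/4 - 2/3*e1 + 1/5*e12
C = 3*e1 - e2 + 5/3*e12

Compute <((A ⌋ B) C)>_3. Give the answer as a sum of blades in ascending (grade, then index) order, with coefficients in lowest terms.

step 1: 3/25 + 51/40*e2 - 5/3*e3 + 21/20*e12 - 35/8*e13
step 2: -121/40 - 563/200*e1 - 327/100*e2 + 105/8*e3 - 29/8*e12 + 5*e13 - 215/24*e23 - 515/72*e123
step 3: -515/72*e123
Answer: -515/72*e123


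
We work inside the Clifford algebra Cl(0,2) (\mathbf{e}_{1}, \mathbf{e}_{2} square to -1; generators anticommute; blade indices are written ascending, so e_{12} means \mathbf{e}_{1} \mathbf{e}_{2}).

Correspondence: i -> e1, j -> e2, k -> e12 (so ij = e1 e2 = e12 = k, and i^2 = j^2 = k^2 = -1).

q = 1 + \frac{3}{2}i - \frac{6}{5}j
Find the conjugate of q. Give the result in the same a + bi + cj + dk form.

In blades: q = 1 + \frac{3}{2} e_{1} - \frac{6}{5} e_{2}.
Conjugation here is Clifford conjugation: the scalar is fixed and the grade-1 and grade-2 blades all flip sign, giving 1 - \frac{3}{2} e_{1} + \frac{6}{5} e_{2}; translating back:
Answer: 1 - \frac{3}{2}i + \frac{6}{5}j


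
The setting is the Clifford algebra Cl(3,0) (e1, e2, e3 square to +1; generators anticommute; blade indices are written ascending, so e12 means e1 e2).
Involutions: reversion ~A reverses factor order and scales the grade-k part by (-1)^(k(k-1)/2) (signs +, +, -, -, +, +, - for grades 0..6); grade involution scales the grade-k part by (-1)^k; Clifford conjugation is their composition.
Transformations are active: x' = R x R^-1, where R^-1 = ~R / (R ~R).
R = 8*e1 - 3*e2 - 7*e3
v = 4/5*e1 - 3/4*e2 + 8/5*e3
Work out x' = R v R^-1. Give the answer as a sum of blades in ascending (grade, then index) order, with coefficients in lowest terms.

~R = 8*e1 - 3*e2 - 7*e3, and R ~R = 122, so R^-1 = ~R / (122).
R v = -51/20 - 18/5*e12 + 92/5*e13 - 201/20*e23
Answer: -346/305*e1 + 267/305*e2 - 319/244*e3


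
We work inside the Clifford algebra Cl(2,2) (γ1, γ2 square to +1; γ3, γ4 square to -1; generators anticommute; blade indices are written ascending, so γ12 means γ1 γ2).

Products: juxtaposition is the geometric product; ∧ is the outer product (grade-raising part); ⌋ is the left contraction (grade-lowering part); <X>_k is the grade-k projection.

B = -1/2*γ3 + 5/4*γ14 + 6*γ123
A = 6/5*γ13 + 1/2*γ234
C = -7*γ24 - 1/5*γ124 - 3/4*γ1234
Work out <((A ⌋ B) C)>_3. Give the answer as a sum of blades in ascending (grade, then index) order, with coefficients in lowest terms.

step 1: -36/5*γ2
step 2: 252/5*γ4 - 36/25*γ14 - 27/5*γ134
step 3: -27/5*γ134
Answer: -27/5*γ134


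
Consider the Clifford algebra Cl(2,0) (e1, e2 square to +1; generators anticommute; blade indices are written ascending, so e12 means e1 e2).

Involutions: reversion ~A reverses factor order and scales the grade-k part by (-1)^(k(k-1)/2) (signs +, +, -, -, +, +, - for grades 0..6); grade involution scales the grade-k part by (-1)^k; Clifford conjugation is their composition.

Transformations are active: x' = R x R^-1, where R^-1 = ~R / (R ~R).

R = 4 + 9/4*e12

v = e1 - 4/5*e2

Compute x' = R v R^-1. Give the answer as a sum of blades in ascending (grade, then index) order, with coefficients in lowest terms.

~R = 4 - 9/4*e12, and R ~R = 337/16, so R^-1 = ~R / (337/16).
R v = 11/5*e1 - 109/20*e2
Answer: -277/1685*e1 - 428/337*e2


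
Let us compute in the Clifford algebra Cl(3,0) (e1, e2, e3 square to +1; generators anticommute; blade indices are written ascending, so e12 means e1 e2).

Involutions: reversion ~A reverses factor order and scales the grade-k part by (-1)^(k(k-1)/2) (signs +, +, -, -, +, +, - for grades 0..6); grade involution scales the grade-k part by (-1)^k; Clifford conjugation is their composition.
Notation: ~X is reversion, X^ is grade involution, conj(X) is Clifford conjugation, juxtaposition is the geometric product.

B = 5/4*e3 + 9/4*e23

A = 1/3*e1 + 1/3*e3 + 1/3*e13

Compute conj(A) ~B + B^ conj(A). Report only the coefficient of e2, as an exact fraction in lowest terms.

first term: -5/12 - 5/12*e1 - 3/4*e2 - 3/4*e12 - 5/12*e13 + 3/4*e123
second term: 5/12 - 5/12*e1 - 3/4*e2 - 3/4*e12 - 5/12*e13 - 3/4*e123
Answer: -3/2


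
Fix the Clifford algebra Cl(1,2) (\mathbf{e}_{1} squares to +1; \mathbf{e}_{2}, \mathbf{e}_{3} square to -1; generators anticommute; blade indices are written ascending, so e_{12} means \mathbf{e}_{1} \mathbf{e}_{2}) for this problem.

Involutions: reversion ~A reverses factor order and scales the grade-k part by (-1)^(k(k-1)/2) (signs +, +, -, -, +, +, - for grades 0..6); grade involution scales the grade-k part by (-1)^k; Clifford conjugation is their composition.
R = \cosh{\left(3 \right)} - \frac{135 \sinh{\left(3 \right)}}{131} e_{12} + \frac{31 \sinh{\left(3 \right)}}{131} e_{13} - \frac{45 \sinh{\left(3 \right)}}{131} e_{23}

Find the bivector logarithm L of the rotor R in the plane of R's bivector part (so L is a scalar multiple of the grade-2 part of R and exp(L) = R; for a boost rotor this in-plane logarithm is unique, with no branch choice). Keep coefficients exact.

The scalar part of R is \cosh{\left(3 \right)}, which determines |rapidity| via cosh; the sign lives in the bivector part, and pairing them (bivector part over sinh of the rapidity = the plane) gives the unique in-plane L = rapidity * plane.
Concretely: cosh(rapidity) = \cosh{\left(3 \right)} gives rapidity = ±3, and since rapidity/sinh(rapidity) is even the sign is immaterial: L = (rapidity/sinh(rapidity)) * <R>_2 = (\frac{3}{\sinh{\left(3 \right)}}) * <R>_2.
Answer: - \frac{405}{131} e_{12} + \frac{93}{131} e_{13} - \frac{135}{131} e_{23}


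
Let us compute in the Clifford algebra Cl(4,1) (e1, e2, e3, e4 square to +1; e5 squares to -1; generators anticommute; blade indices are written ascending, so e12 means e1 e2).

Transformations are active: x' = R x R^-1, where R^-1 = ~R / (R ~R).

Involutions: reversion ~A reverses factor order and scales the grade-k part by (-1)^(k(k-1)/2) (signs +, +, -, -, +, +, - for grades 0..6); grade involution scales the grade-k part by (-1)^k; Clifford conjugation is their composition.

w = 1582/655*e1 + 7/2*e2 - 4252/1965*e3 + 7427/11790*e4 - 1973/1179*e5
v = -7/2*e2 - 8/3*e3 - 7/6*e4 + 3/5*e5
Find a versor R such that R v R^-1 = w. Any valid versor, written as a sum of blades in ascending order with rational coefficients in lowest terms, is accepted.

Take R = v + w = 1582/655*e1 - 3164/655*e3 - 3164/5895*e4 - 6328/5895*e5. Because q(v) = q(w) = 9163/450, conjugation by R sends v exactly to w.
Answer: 1582/655*e1 - 3164/655*e3 - 3164/5895*e4 - 6328/5895*e5


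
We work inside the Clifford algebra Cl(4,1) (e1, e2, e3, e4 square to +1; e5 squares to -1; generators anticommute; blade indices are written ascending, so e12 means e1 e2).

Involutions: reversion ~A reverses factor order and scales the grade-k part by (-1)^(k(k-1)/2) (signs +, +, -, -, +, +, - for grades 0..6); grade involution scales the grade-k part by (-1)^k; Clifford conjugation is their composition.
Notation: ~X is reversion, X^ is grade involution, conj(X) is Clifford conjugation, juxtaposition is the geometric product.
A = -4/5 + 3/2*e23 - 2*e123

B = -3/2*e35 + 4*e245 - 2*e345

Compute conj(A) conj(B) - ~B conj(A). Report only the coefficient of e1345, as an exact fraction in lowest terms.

first term: -9/4*e25 - 6/5*e35 - 3*e125 - 1/5*e245 + 38/5*e345 + 4*e1245 + 8*e1345
second term: 9/4*e25 - 6/5*e35 + 3*e125 + 31/5*e245 + 22/5*e345 - 4*e1245 - 8*e1345
Answer: 16


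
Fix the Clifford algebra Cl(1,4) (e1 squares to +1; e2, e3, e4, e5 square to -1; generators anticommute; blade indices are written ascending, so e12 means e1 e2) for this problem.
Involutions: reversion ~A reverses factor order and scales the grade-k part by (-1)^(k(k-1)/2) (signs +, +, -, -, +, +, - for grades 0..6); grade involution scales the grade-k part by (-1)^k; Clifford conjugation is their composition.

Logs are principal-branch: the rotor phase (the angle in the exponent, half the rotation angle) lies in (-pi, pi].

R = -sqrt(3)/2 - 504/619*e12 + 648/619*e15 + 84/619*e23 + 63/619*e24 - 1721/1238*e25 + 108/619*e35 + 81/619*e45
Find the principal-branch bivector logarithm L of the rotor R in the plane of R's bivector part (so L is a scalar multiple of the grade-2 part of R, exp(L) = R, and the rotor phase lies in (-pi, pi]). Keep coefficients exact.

The scalar part of R is -sqrt(3)/2, so the principal-branch rotor phase is pinned; divide the bivector part by its sine to get the unit plane — L is the phase times that plane.
Concretely: cos(phase) = -sqrt(3)/2 gives phase = ±5*pi/6, and since phase/sin(phase) is even the sign is immaterial: L = (phase/sin(phase)) * <R>_2 = (5*pi/3) * <R>_2.
Answer: -840*pi/619*e12 + 1080*pi/619*e15 + 140*pi/619*e23 + 105*pi/619*e24 - 8605*pi/3714*e25 + 180*pi/619*e35 + 135*pi/619*e45


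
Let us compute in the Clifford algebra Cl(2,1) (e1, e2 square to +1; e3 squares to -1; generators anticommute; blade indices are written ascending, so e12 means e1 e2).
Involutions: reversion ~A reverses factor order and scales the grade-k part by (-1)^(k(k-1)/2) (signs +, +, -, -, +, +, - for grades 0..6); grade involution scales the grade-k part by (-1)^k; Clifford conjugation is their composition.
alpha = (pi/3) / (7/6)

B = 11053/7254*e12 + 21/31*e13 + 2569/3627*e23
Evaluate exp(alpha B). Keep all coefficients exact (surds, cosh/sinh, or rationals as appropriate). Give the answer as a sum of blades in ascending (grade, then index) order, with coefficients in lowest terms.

B^2 term by term: the squares give (11053/7254)^2*(e12)^2 + (21/31)^2*(e13)^2 + (2569/3627)^2*(e23)^2 = 122168809/52620516*(-1) + 441/961*(+1) + 6599761/13155129*(+1) = -49/36 (each basis 2-blade squares to minus the product of its generators' squares); cross terms between blades sharing an index anticommute and cancel. So B^2 = -49/36.
B^2 = -49/36 — since the square is negative, the closed form is circular: l = 7/6, alpha*l = pi/3, so exp(alpha B) = cos(pi/3) + (sin(pi/3)/(7/6))*B = 1/2 + (3*sqrt(3)/7)*B.
Answer: 1/2 + 1579*sqrt(3)/2418*e12 + 9*sqrt(3)/31*e13 + 367*sqrt(3)/1209*e23


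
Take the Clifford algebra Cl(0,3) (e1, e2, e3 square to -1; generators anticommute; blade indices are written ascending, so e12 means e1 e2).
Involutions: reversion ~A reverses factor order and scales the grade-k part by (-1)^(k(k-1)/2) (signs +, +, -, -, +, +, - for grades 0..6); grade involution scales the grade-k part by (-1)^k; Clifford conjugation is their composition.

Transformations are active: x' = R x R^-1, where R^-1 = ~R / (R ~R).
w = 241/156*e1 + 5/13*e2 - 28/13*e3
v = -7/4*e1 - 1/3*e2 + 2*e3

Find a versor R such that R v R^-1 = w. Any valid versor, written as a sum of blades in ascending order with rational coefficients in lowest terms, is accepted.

Since q(v) = q(w) = -1033/144, the sum R = v + w = -8/39*e1 + 2/39*e2 - 2/13*e3 does the job whenever invertible.
Answer: -8/39*e1 + 2/39*e2 - 2/13*e3


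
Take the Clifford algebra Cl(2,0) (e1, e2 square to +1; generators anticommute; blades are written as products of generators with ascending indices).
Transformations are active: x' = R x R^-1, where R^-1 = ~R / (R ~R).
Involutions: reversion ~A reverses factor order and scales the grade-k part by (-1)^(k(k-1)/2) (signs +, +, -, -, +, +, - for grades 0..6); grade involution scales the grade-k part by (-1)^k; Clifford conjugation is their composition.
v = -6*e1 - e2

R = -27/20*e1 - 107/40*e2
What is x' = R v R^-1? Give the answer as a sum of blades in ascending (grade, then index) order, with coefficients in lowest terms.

~R = -27/20*e1 - 107/40*e2, and R ~R = 2873/320, so R^-1 = ~R / (2873/320).
R v = 431/40 - 147/10*e1 e2
Answer: 39642/14365*e1 - 77869/14365*e2


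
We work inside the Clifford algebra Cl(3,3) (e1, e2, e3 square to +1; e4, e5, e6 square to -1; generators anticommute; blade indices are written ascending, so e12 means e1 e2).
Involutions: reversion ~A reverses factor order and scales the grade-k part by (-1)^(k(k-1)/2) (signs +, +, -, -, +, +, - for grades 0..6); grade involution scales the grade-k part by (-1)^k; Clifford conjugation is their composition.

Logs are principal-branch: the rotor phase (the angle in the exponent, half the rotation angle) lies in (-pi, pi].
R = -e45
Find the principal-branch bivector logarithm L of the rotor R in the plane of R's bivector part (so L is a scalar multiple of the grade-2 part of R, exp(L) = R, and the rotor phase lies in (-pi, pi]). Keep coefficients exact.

The scalar part of R is 0, so the principal-branch rotor phase is pinned; divide the bivector part by its sine to get the unit plane — L is the phase times that plane.
Concretely: cos(phase) = 0 gives phase = ±pi/2, and since phase/sin(phase) is even the sign is immaterial: L = (phase/sin(phase)) * <R>_2 = (pi/2) * <R>_2.
Answer: -pi/2*e45


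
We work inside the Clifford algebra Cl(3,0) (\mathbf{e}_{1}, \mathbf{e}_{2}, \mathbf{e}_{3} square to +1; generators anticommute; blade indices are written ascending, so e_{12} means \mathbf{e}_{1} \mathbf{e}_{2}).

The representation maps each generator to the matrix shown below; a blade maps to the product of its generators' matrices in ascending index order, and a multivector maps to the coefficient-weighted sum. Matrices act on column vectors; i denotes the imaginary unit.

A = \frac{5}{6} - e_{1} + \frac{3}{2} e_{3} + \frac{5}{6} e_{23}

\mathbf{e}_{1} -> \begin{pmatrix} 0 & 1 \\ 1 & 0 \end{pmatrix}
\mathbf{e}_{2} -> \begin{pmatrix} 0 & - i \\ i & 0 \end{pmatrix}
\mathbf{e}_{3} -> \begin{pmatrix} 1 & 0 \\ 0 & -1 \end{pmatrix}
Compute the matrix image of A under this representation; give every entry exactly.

Bivector images (products of the table entries): rho(e_{23}) = rho(\mathbf{e}_{2})rho(\mathbf{e}_{3}) = \begin{pmatrix} 0 & i \\ i & 0 \end{pmatrix}.
M = (\frac{5}{6})*1 + (-1)*rho(e_{1}) + (\frac{3}{2})*rho(e_{3}) + (\frac{5}{6})*rho(e_{23}), summed entrywise (1 is the identity matrix):
Answer: \begin{pmatrix} \frac{7}{3} & -1 + \frac{5 i}{6} \\ -1 + \frac{5 i}{6} & - \frac{2}{3} \end{pmatrix}
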